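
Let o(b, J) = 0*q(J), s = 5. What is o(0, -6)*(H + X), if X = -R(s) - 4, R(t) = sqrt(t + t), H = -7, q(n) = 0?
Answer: 0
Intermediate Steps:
o(b, J) = 0 (o(b, J) = 0*0 = 0)
R(t) = sqrt(2)*sqrt(t) (R(t) = sqrt(2*t) = sqrt(2)*sqrt(t))
X = -4 - sqrt(10) (X = -sqrt(2)*sqrt(5) - 4 = -sqrt(10) - 4 = -4 - sqrt(10) ≈ -7.1623)
o(0, -6)*(H + X) = 0*(-7 + (-4 - sqrt(10))) = 0*(-11 - sqrt(10)) = 0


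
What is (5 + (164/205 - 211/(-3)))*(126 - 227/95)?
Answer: 13410506/1425 ≈ 9410.9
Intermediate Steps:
(5 + (164/205 - 211/(-3)))*(126 - 227/95) = (5 + (164*(1/205) - 211*(-1/3)))*(126 - 227*1/95) = (5 + (4/5 + 211/3))*(126 - 227/95) = (5 + 1067/15)*(11743/95) = (1142/15)*(11743/95) = 13410506/1425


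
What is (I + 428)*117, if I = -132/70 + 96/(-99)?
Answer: 19150638/385 ≈ 49742.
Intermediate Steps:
I = -3298/1155 (I = -132*1/70 + 96*(-1/99) = -66/35 - 32/33 = -3298/1155 ≈ -2.8554)
(I + 428)*117 = (-3298/1155 + 428)*117 = (491042/1155)*117 = 19150638/385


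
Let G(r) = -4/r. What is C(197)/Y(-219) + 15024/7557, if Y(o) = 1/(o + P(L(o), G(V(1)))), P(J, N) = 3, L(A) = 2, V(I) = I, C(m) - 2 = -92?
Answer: 48974368/2519 ≈ 19442.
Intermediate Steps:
C(m) = -90 (C(m) = 2 - 92 = -90)
Y(o) = 1/(3 + o) (Y(o) = 1/(o + 3) = 1/(3 + o))
C(197)/Y(-219) + 15024/7557 = -90/(1/(3 - 219)) + 15024/7557 = -90/(1/(-216)) + 15024*(1/7557) = -90/(-1/216) + 5008/2519 = -90*(-216) + 5008/2519 = 19440 + 5008/2519 = 48974368/2519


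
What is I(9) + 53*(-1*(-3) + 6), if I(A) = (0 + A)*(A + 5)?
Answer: 603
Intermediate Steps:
I(A) = A*(5 + A)
I(9) + 53*(-1*(-3) + 6) = 9*(5 + 9) + 53*(-1*(-3) + 6) = 9*14 + 53*(3 + 6) = 126 + 53*9 = 126 + 477 = 603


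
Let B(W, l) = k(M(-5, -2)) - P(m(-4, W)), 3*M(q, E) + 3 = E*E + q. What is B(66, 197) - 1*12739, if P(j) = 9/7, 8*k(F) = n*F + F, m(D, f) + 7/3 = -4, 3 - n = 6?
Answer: -267539/21 ≈ -12740.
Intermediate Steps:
n = -3 (n = 3 - 1*6 = 3 - 6 = -3)
m(D, f) = -19/3 (m(D, f) = -7/3 - 4 = -19/3)
M(q, E) = -1 + q/3 + E**2/3 (M(q, E) = -1 + (E*E + q)/3 = -1 + (E**2 + q)/3 = -1 + (q + E**2)/3 = -1 + (q/3 + E**2/3) = -1 + q/3 + E**2/3)
k(F) = -F/4 (k(F) = (-3*F + F)/8 = (-2*F)/8 = -F/4)
P(j) = 9/7 (P(j) = 9*(1/7) = 9/7)
B(W, l) = -20/21 (B(W, l) = -(-1 + (1/3)*(-5) + (1/3)*(-2)**2)/4 - 1*9/7 = -(-1 - 5/3 + (1/3)*4)/4 - 9/7 = -(-1 - 5/3 + 4/3)/4 - 9/7 = -1/4*(-4/3) - 9/7 = 1/3 - 9/7 = -20/21)
B(66, 197) - 1*12739 = -20/21 - 1*12739 = -20/21 - 12739 = -267539/21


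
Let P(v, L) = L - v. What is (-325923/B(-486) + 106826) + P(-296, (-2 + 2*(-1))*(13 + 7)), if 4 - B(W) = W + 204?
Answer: 2329853/22 ≈ 1.0590e+5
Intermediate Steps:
B(W) = -200 - W (B(W) = 4 - (W + 204) = 4 - (204 + W) = 4 + (-204 - W) = -200 - W)
(-325923/B(-486) + 106826) + P(-296, (-2 + 2*(-1))*(13 + 7)) = (-325923/(-200 - 1*(-486)) + 106826) + ((-2 + 2*(-1))*(13 + 7) - 1*(-296)) = (-325923/(-200 + 486) + 106826) + ((-2 - 2)*20 + 296) = (-325923/286 + 106826) + (-4*20 + 296) = (-325923*1/286 + 106826) + (-80 + 296) = (-25071/22 + 106826) + 216 = 2325101/22 + 216 = 2329853/22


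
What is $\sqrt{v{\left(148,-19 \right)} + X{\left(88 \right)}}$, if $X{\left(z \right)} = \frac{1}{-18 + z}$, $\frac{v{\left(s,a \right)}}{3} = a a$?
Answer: $\frac{\sqrt{5306770}}{70} \approx 32.909$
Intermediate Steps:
$v{\left(s,a \right)} = 3 a^{2}$ ($v{\left(s,a \right)} = 3 a a = 3 a^{2}$)
$\sqrt{v{\left(148,-19 \right)} + X{\left(88 \right)}} = \sqrt{3 \left(-19\right)^{2} + \frac{1}{-18 + 88}} = \sqrt{3 \cdot 361 + \frac{1}{70}} = \sqrt{1083 + \frac{1}{70}} = \sqrt{\frac{75811}{70}} = \frac{\sqrt{5306770}}{70}$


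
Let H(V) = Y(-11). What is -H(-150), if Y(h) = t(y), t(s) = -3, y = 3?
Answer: 3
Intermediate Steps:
Y(h) = -3
H(V) = -3
-H(-150) = -1*(-3) = 3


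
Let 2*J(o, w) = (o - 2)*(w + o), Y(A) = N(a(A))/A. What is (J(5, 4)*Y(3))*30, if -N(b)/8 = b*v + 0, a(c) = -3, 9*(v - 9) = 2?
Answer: 29880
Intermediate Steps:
v = 83/9 (v = 9 + (1/9)*2 = 9 + 2/9 = 83/9 ≈ 9.2222)
N(b) = -664*b/9 (N(b) = -8*(b*(83/9) + 0) = -8*(83*b/9 + 0) = -664*b/9)
Y(A) = 664/(3*A) (Y(A) = (-664/9*(-3))/A = 664/(3*A))
J(o, w) = (-2 + o)*(o + w)/2 (J(o, w) = ((o - 2)*(w + o))/2 = ((-2 + o)*(o + w))/2 = (-2 + o)*(o + w)/2)
(J(5, 4)*Y(3))*30 = (((1/2)*5**2 - 1*5 - 1*4 + (1/2)*5*4)*((664/3)/3))*30 = (((1/2)*25 - 5 - 4 + 10)*((664/3)*(1/3)))*30 = ((25/2 - 5 - 4 + 10)*(664/9))*30 = ((27/2)*(664/9))*30 = 996*30 = 29880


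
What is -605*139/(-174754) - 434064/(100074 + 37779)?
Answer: -21420557407/8030121054 ≈ -2.6675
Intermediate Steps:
-605*139/(-174754) - 434064/(100074 + 37779) = -84095*(-1/174754) - 434064/137853 = 84095/174754 - 434064*1/137853 = 84095/174754 - 144688/45951 = -21420557407/8030121054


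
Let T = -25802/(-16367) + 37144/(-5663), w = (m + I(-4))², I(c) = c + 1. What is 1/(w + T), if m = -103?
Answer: 92686321/1040961683634 ≈ 8.9039e-5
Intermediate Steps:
I(c) = 1 + c
w = 11236 (w = (-103 + (1 - 4))² = (-103 - 3)² = (-106)² = 11236)
T = -461819122/92686321 (T = -25802*(-1/16367) + 37144*(-1/5663) = 25802/16367 - 37144/5663 = -461819122/92686321 ≈ -4.9826)
1/(w + T) = 1/(11236 - 461819122/92686321) = 1/(1040961683634/92686321) = 92686321/1040961683634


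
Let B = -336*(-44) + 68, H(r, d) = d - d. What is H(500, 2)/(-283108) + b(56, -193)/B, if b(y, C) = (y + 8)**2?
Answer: 1024/3713 ≈ 0.27579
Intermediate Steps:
H(r, d) = 0
B = 14852 (B = 14784 + 68 = 14852)
b(y, C) = (8 + y)**2
H(500, 2)/(-283108) + b(56, -193)/B = 0/(-283108) + (8 + 56)**2/14852 = 0*(-1/283108) + 64**2*(1/14852) = 0 + 4096*(1/14852) = 0 + 1024/3713 = 1024/3713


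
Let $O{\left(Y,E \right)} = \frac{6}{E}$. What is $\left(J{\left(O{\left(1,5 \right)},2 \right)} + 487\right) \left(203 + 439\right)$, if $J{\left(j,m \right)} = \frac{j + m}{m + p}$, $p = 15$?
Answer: $\frac{26585862}{85} \approx 3.1278 \cdot 10^{5}$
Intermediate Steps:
$J{\left(j,m \right)} = \frac{j + m}{15 + m}$ ($J{\left(j,m \right)} = \frac{j + m}{m + 15} = \frac{j + m}{15 + m}$)
$\left(J{\left(O{\left(1,5 \right)},2 \right)} + 487\right) \left(203 + 439\right) = \left(\frac{\frac{6}{5} + 2}{15 + 2} + 487\right) \left(203 + 439\right) = \left(\frac{6 \cdot \frac{1}{5} + 2}{17} + 487\right) 642 = \left(\frac{\frac{6}{5} + 2}{17} + 487\right) 642 = \left(\frac{1}{17} \cdot \frac{16}{5} + 487\right) 642 = \left(\frac{16}{85} + 487\right) 642 = \frac{41411}{85} \cdot 642 = \frac{26585862}{85}$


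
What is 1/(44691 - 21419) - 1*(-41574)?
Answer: 967510129/23272 ≈ 41574.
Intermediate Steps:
1/(44691 - 21419) - 1*(-41574) = 1/23272 + 41574 = 967510129/23272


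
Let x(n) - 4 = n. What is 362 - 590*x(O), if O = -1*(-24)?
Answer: -16158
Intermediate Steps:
O = 24
x(n) = 4 + n
362 - 590*x(O) = 362 - 590*(4 + 24) = 362 - 590*28 = 362 - 16520 = -16158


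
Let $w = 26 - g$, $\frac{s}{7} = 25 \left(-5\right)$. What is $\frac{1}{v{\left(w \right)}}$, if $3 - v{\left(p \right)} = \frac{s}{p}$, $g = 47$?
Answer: $- \frac{3}{116} \approx -0.025862$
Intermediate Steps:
$s = -875$ ($s = 7 \cdot 25 \left(-5\right) = 7 \left(-125\right) = -875$)
$w = -21$ ($w = 26 - 47 = -21$)
$v{\left(p \right)} = 3 + \frac{875}{p}$ ($v{\left(p \right)} = 3 - - \frac{875}{p} = 3 + \frac{875}{p}$)
$\frac{1}{v{\left(w \right)}} = \frac{1}{3 + \frac{875}{-21}} = \frac{1}{3 + 875 \left(- \frac{1}{21}\right)} = \frac{1}{3 - \frac{125}{3}} = \frac{1}{- \frac{116}{3}} = - \frac{3}{116}$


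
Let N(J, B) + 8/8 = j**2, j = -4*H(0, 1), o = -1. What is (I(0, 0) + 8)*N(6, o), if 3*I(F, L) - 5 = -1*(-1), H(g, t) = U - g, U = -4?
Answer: 2550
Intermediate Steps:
H(g, t) = -4 - g
I(F, L) = 2 (I(F, L) = 5/3 + (-1*(-1))/3 = 5/3 + (1/3)*1 = 5/3 + 1/3 = 2)
j = 16 (j = -4*(-4 - 1*0) = -4*(-4 + 0) = -4*(-4) = 16)
N(J, B) = 255 (N(J, B) = -1 + 16**2 = -1 + 256 = 255)
(I(0, 0) + 8)*N(6, o) = (2 + 8)*255 = 10*255 = 2550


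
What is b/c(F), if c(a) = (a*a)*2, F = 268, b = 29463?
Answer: 29463/143648 ≈ 0.20511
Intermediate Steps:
c(a) = 2*a**2 (c(a) = a**2*2 = 2*a**2)
b/c(F) = 29463/((2*268**2)) = 29463/((2*71824)) = 29463/143648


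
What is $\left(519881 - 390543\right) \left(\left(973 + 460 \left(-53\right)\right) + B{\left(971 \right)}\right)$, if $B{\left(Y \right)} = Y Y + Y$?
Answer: $119043341890$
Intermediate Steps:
$B{\left(Y \right)} = Y + Y^{2}$ ($B{\left(Y \right)} = Y^{2} + Y = Y + Y^{2}$)
$\left(519881 - 390543\right) \left(\left(973 + 460 \left(-53\right)\right) + B{\left(971 \right)}\right) = \left(519881 - 390543\right) \left(\left(973 + 460 \left(-53\right)\right) + 971 \left(1 + 971\right)\right) = 129338 \left(\left(973 - 24380\right) + 971 \cdot 972\right) = 129338 \left(-23407 + 943812\right) = 129338 \cdot 920405 = 119043341890$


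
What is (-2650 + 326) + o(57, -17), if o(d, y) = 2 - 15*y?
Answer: -2067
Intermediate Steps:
o(d, y) = 2 - 15*y
(-2650 + 326) + o(57, -17) = (-2650 + 326) + (2 - 15*(-17)) = -2324 + (2 + 255) = -2324 + 257 = -2067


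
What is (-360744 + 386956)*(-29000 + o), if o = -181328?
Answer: -5513117536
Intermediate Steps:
(-360744 + 386956)*(-29000 + o) = (-360744 + 386956)*(-29000 - 181328) = 26212*(-210328) = -5513117536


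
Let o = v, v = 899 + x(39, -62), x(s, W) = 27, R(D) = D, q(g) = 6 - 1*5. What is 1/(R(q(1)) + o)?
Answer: 1/927 ≈ 0.0010787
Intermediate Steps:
q(g) = 1 (q(g) = 6 - 5 = 1)
v = 926 (v = 899 + 27 = 926)
o = 926
1/(R(q(1)) + o) = 1/(1 + 926) = 1/927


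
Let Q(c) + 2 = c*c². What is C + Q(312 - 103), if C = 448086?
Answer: 9577413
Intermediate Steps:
Q(c) = -2 + c³ (Q(c) = -2 + c*c² = -2 + c³)
C + Q(312 - 103) = 448086 + (-2 + (312 - 103)³) = 448086 + (-2 + 209³) = 448086 + (-2 + 9129329) = 448086 + 9129327 = 9577413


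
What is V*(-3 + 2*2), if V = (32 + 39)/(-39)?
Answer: -71/39 ≈ -1.8205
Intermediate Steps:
V = -71/39 (V = 71*(-1/39) = -71/39 ≈ -1.8205)
V*(-3 + 2*2) = -71*(-3 + 2*2)/39 = -71*(-3 + 4)/39 = -71/39*1 = -71/39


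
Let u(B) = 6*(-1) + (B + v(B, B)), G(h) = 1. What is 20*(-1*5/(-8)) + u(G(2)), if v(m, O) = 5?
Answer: 25/2 ≈ 12.500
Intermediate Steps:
u(B) = -1 + B (u(B) = 6*(-1) + (B + 5) = -6 + (5 + B) = -1 + B)
20*(-1*5/(-8)) + u(G(2)) = 20*(-1*5/(-8)) + (-1 + 1) = 20*(-5*(-1/8)) + 0 = 20*(5/8) + 0 = 25/2 + 0 = 25/2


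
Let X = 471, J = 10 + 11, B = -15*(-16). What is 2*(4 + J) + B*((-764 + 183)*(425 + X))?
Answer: -124938190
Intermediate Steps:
B = 240
J = 21
2*(4 + J) + B*((-764 + 183)*(425 + X)) = 2*(4 + 21) + 240*((-764 + 183)*(425 + 471)) = 2*25 + 240*(-581*896) = 50 + 240*(-520576) = 50 - 124938240 = -124938190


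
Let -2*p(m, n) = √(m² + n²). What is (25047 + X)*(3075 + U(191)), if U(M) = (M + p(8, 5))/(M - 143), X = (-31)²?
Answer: 480468541/6 - 3251*√89/12 ≈ 8.0076e+7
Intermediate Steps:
p(m, n) = -√(m² + n²)/2
X = 961
U(M) = (M - √89/2)/(-143 + M) (U(M) = (M - √(8² + 5²)/2)/(M - 143) = (M - √(64 + 25)/2)/(-143 + M) = (M - √89/2)/(-143 + M))
(25047 + X)*(3075 + U(191)) = (25047 + 961)*(3075 + (191 - √89/2)/(-143 + 191)) = 26008*(3075 + (191 - √89/2)/48) = 26008*(3075 + (191/48 - √89/96)) = 26008*(147791/48 - √89/96) = 480468541/6 - 3251*√89/12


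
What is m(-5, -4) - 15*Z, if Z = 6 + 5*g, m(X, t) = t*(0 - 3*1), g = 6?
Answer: -528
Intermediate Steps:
m(X, t) = -3*t (m(X, t) = t*(0 - 3) = t*(-3) = -3*t)
Z = 36 (Z = 6 + 5*6 = 6 + 30 = 36)
m(-5, -4) - 15*Z = -3*(-4) - 15*36 = 12 - 540 = -528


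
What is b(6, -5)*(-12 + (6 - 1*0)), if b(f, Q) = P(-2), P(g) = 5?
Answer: -30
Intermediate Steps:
b(f, Q) = 5
b(6, -5)*(-12 + (6 - 1*0)) = 5*(-12 + (6 - 1*0)) = 5*(-12 + (6 + 0)) = 5*(-12 + 6) = 5*(-6) = -30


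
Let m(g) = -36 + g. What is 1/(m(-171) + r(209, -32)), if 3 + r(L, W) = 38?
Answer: -1/172 ≈ -0.0058140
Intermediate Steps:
r(L, W) = 35 (r(L, W) = -3 + 38 = 35)
1/(m(-171) + r(209, -32)) = 1/((-36 - 171) + 35) = 1/(-207 + 35) = 1/(-172) = -1/172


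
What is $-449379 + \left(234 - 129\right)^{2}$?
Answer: $-438354$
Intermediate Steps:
$-449379 + \left(234 - 129\right)^{2} = -449379 + 105^{2} = -449379 + 11025 = -438354$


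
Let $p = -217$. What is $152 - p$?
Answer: $369$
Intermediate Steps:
$152 - p = 152 - -217 = 152 + 217 = 369$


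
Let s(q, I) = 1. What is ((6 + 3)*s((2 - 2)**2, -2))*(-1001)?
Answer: -9009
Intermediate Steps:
((6 + 3)*s((2 - 2)**2, -2))*(-1001) = ((6 + 3)*1)*(-1001) = (9*1)*(-1001) = 9*(-1001) = -9009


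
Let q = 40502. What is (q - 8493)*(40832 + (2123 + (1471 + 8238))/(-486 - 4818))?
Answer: 16989961083/13 ≈ 1.3069e+9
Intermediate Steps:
(q - 8493)*(40832 + (2123 + (1471 + 8238))/(-486 - 4818)) = (40502 - 8493)*(40832 + (2123 + (1471 + 8238))/(-486 - 4818)) = 32009*(40832 + (2123 + 9709)/(-5304)) = 32009*(40832 + 11832*(-1/5304)) = 32009*(40832 - 29/13) = 32009*(530787/13) = 16989961083/13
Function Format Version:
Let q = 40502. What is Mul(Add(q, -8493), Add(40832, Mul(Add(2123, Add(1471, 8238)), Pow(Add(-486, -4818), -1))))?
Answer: Rational(16989961083, 13) ≈ 1.3069e+9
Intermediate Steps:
Mul(Add(q, -8493), Add(40832, Mul(Add(2123, Add(1471, 8238)), Pow(Add(-486, -4818), -1)))) = Mul(Add(40502, -8493), Add(40832, Mul(Add(2123, Add(1471, 8238)), Pow(Add(-486, -4818), -1)))) = Mul(32009, Add(40832, Mul(Add(2123, 9709), Pow(-5304, -1)))) = Mul(32009, Add(40832, Mul(11832, Rational(-1, 5304)))) = Mul(32009, Add(40832, Rational(-29, 13))) = Mul(32009, Rational(530787, 13)) = Rational(16989961083, 13)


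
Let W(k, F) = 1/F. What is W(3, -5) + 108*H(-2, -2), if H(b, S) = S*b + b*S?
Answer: 4319/5 ≈ 863.80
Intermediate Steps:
H(b, S) = 2*S*b (H(b, S) = S*b + S*b = 2*S*b)
W(3, -5) + 108*H(-2, -2) = 1/(-5) + 108*(2*(-2)*(-2)) = -⅕ + 108*8 = -⅕ + 864 = 4319/5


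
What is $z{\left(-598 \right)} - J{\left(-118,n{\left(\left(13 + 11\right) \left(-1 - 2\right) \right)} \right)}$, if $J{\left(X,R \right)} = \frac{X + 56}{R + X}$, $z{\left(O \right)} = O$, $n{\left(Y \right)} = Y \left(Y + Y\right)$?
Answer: $- \frac{3064719}{5125} \approx -597.99$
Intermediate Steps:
$n{\left(Y \right)} = 2 Y^{2}$ ($n{\left(Y \right)} = Y 2 Y = 2 Y^{2}$)
$J{\left(X,R \right)} = \frac{56 + X}{R + X}$
$z{\left(-598 \right)} - J{\left(-118,n{\left(\left(13 + 11\right) \left(-1 - 2\right) \right)} \right)} = -598 - \frac{56 - 118}{2 \left(\left(13 + 11\right) \left(-1 - 2\right)\right)^{2} - 118} = -598 - \frac{1}{2 \left(24 \left(-3\right)\right)^{2} - 118} \left(-62\right) = -598 - \frac{1}{2 \left(-72\right)^{2} - 118} \left(-62\right) = -598 - \frac{1}{2 \cdot 5184 - 118} \left(-62\right) = -598 - \frac{1}{10368 - 118} \left(-62\right) = -598 - \frac{1}{10250} \left(-62\right) = -598 - - \frac{31}{5125} = -598 + \frac{31}{5125} = - \frac{3064719}{5125}$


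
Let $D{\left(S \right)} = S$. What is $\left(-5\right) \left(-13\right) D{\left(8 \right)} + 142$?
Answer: $662$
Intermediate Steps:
$\left(-5\right) \left(-13\right) D{\left(8 \right)} + 142 = \left(-5\right) \left(-13\right) 8 + 142 = 65 \cdot 8 + 142 = 520 + 142 = 662$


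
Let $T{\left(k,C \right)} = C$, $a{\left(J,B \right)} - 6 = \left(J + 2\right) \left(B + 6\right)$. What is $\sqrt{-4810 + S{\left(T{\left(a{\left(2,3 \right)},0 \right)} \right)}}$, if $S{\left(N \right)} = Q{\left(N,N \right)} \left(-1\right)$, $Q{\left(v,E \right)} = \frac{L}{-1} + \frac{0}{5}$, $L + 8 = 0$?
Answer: $i \sqrt{4818} \approx 69.412 i$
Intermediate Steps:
$L = -8$ ($L = -8 + 0 = -8$)
$a{\left(J,B \right)} = 6 + \left(2 + J\right) \left(6 + B\right)$ ($a{\left(J,B \right)} = 6 + \left(J + 2\right) \left(B + 6\right) = 6 + \left(2 + J\right) \left(6 + B\right)$)
$Q{\left(v,E \right)} = 8$ ($Q{\left(v,E \right)} = - \frac{8}{-1} + \frac{0}{5} = \left(-8\right) \left(-1\right) + 0 \cdot \frac{1}{5} = 8 + 0 = 8$)
$S{\left(N \right)} = -8$ ($S{\left(N \right)} = 8 \left(-1\right) = -8$)
$\sqrt{-4810 + S{\left(T{\left(a{\left(2,3 \right)},0 \right)} \right)}} = \sqrt{-4810 - 8} = \sqrt{-4818} = i \sqrt{4818}$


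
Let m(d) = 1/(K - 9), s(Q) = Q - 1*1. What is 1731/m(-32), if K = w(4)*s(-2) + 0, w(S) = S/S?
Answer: -20772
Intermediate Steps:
s(Q) = -1 + Q (s(Q) = Q - 1 = -1 + Q)
w(S) = 1
K = -3 (K = 1*(-1 - 2) + 0 = 1*(-3) + 0 = -3 + 0 = -3)
m(d) = -1/12 (m(d) = 1/(-3 - 9) = 1/(-12) = -1/12)
1731/m(-32) = 1731/(-1/12) = 1731*(-12) = -20772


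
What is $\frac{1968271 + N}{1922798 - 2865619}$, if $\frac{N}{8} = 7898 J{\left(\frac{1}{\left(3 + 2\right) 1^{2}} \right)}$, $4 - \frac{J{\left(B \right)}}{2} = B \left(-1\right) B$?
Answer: $- \frac{61969943}{23570525} \approx -2.6291$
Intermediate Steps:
$J{\left(B \right)} = 8 + 2 B^{2}$ ($J{\left(B \right)} = 8 - 2 B \left(-1\right) B = 8 - 2 - B B = 8 - 2 \left(- B^{2}\right) = 8 + 2 B^{2}$)
$N = \frac{12763168}{25}$ ($N = 8 \cdot 7898 \left(8 + 2 \left(\frac{1}{\left(3 + 2\right) 1^{2}}\right)^{2}\right) = 8 \cdot 7898 \left(8 + 2 \left(\frac{1}{5 \cdot 1}\right)^{2}\right) = 8 \cdot 7898 \left(8 + 2 \left(\frac{1}{5} \cdot 1\right)^{2}\right) = 8 \cdot 7898 \left(8 + \frac{2}{25}\right) = 8 \cdot 7898 \cdot \frac{202}{25} = 8 \cdot \frac{1595396}{25} = \frac{12763168}{25} \approx 5.1053 \cdot 10^{5}$)
$\frac{1968271 + N}{1922798 - 2865619} = \frac{1968271 + \frac{12763168}{25}}{1922798 - 2865619} = \frac{61969943}{25 \left(-942821\right)} = \frac{61969943}{25} \left(- \frac{1}{942821}\right) = - \frac{61969943}{23570525}$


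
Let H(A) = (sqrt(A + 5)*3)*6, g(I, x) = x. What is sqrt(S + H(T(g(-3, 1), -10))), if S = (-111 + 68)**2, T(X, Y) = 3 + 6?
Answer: sqrt(1849 + 18*sqrt(14)) ≈ 43.776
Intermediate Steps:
T(X, Y) = 9
S = 1849 (S = (-43)**2 = 1849)
H(A) = 18*sqrt(5 + A) (H(A) = (sqrt(5 + A)*3)*6 = (3*sqrt(5 + A))*6 = 18*sqrt(5 + A))
sqrt(S + H(T(g(-3, 1), -10))) = sqrt(1849 + 18*sqrt(5 + 9)) = sqrt(1849 + 18*sqrt(14))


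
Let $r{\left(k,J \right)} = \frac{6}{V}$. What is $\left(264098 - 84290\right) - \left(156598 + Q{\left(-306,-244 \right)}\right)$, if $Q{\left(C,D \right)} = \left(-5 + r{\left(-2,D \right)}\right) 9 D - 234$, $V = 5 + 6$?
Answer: $\frac{150280}{11} \approx 13662.0$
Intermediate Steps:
$V = 11$
$r{\left(k,J \right)} = \frac{6}{11}$
$Q{\left(C,D \right)} = -234 - \frac{441 D}{11}$ ($Q{\left(C,D \right)} = \left(-5 + \frac{6}{11}\right) 9 D - 234 = \left(- \frac{49}{11}\right) 9 D - 234 = - \frac{441 D}{11} - 234 = -234 - \frac{441 D}{11}$)
$\left(264098 - 84290\right) - \left(156598 + Q{\left(-306,-244 \right)}\right) = \left(264098 - 84290\right) - \left(156364 + \frac{107604}{11}\right) = 179808 - \frac{1827608}{11} = \frac{150280}{11}$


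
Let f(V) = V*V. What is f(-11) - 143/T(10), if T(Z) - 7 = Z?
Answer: 1914/17 ≈ 112.59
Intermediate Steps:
T(Z) = 7 + Z
f(V) = V**2
f(-11) - 143/T(10) = (-11)**2 - 143/(7 + 10) = 121 - 143/17 = 1914/17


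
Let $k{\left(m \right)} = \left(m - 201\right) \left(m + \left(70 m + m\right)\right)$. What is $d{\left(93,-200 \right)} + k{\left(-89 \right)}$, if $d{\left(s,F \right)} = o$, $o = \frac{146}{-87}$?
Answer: $\frac{161673694}{87} \approx 1.8583 \cdot 10^{6}$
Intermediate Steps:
$o = - \frac{146}{87}$ ($o = 146 \left(- \frac{1}{87}\right) = - \frac{146}{87} \approx -1.6782$)
$d{\left(s,F \right)} = - \frac{146}{87}$
$k{\left(m \right)} = 72 m \left(-201 + m\right)$ ($k{\left(m \right)} = \left(-201 + m\right) \left(m + 71 m\right) = \left(-201 + m\right) 72 m = 72 m \left(-201 + m\right)$)
$d{\left(93,-200 \right)} + k{\left(-89 \right)} = - \frac{146}{87} + 72 \left(-89\right) \left(-201 - 89\right) = - \frac{146}{87} + 72 \left(-89\right) \left(-290\right) = - \frac{146}{87} + 1858320 = \frac{161673694}{87}$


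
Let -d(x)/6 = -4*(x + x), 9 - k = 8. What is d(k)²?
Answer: 2304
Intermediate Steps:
k = 1 (k = 9 - 1*8 = 9 - 8 = 1)
d(x) = 48*x (d(x) = -(-24)*(x + x) = -(-24)*2*x = -(-48)*x = 48*x)
d(k)² = (48*1)² = 48² = 2304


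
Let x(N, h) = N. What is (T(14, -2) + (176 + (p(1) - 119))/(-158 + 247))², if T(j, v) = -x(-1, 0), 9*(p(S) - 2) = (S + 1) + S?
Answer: 25/9 ≈ 2.7778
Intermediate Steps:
p(S) = 19/9 + 2*S/9 (p(S) = 2 + ((S + 1) + S)/9 = 2 + ((1 + S) + S)/9 = 2 + (1 + 2*S)/9 = 2 + (⅑ + 2*S/9) = 19/9 + 2*S/9)
T(j, v) = 1 (T(j, v) = -1*(-1) = 1)
(T(14, -2) + (176 + (p(1) - 119))/(-158 + 247))² = (1 + (176 + ((19/9 + (2/9)*1) - 119))/(-158 + 247))² = (1 + (176 + ((19/9 + 2/9) - 119))/89)² = (1 + (176 + (7/3 - 119))*(1/89))² = (1 + (176 - 350/3)*(1/89))² = (1 + (178/3)*(1/89))² = (1 + ⅔)² = (5/3)² = 25/9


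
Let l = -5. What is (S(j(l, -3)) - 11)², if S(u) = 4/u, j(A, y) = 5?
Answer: 2601/25 ≈ 104.04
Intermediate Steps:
(S(j(l, -3)) - 11)² = (4/5 - 11)² = (4*(⅕) - 11)² = (⅘ - 11)² = (-51/5)² = 2601/25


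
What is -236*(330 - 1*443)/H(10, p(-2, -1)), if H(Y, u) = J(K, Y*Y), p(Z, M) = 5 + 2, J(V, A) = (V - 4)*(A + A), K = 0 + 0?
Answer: -6667/200 ≈ -33.335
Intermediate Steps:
K = 0
J(V, A) = 2*A*(-4 + V) (J(V, A) = (-4 + V)*(2*A) = 2*A*(-4 + V))
p(Z, M) = 7
H(Y, u) = -8*Y² (H(Y, u) = 2*(Y*Y)*(-4 + 0) = 2*Y²*(-4) = -8*Y²)
-236*(330 - 1*443)/H(10, p(-2, -1)) = -236/((-8*10²)/(330 - 1*443)) = -236/((-8*100)/(330 - 443)) = -236/((-800/(-113))) = -236/((-800*(-1/113))) = -236/800/113 = -236*113/800 = -6667/200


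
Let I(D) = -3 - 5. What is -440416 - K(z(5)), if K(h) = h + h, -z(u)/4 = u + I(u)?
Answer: -440440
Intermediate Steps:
I(D) = -8
z(u) = 32 - 4*u (z(u) = -4*(u - 8) = -4*(-8 + u) = 32 - 4*u)
K(h) = 2*h
-440416 - K(z(5)) = -440416 - 2*(32 - 4*5) = -440416 - 2*(32 - 20) = -440416 - 2*12 = -440416 - 1*24 = -440416 - 24 = -440440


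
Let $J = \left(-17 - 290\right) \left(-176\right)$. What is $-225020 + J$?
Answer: $-170988$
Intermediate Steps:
$J = 54032$ ($J = \left(-307\right) \left(-176\right) = 54032$)
$-225020 + J = -225020 + 54032 = -170988$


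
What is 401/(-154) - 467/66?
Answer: -2236/231 ≈ -9.6797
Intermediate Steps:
401/(-154) - 467/66 = 401*(-1/154) - 467*1/66 = -401/154 - 467/66 = -2236/231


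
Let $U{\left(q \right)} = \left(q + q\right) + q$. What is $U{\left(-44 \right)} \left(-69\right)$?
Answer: $9108$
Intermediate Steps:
$U{\left(q \right)} = 3 q$ ($U{\left(q \right)} = 2 q + q = 3 q$)
$U{\left(-44 \right)} \left(-69\right) = 3 \left(-44\right) \left(-69\right) = \left(-132\right) \left(-69\right) = 9108$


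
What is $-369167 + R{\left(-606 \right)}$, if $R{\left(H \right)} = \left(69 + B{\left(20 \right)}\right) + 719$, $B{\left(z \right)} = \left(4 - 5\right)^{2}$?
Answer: $-368378$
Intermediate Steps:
$B{\left(z \right)} = 1$ ($B{\left(z \right)} = \left(-1\right)^{2} = 1$)
$R{\left(H \right)} = 789$ ($R{\left(H \right)} = \left(69 + 1\right) + 719 = 70 + 719 = 789$)
$-369167 + R{\left(-606 \right)} = -369167 + 789 = -368378$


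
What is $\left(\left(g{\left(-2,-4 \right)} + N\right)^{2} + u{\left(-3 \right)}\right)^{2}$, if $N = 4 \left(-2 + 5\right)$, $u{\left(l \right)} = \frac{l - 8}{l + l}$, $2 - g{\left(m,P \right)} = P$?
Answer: $\frac{3822025}{36} \approx 1.0617 \cdot 10^{5}$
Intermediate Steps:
$g{\left(m,P \right)} = 2 - P$
$u{\left(l \right)} = \frac{-8 + l}{2 l}$
$N = 12$ ($N = 4 \cdot 3 = 12$)
$\left(\left(g{\left(-2,-4 \right)} + N\right)^{2} + u{\left(-3 \right)}\right)^{2} = \left(\left(\left(2 - -4\right) + 12\right)^{2} + \frac{-8 - 3}{2 \left(-3\right)}\right)^{2} = \left(\left(\left(2 + 4\right) + 12\right)^{2} + \frac{1}{2} \left(- \frac{1}{3}\right) \left(-11\right)\right)^{2} = \left(\left(6 + 12\right)^{2} + \frac{11}{6}\right)^{2} = \left(18^{2} + \frac{11}{6}\right)^{2} = \left(324 + \frac{11}{6}\right)^{2} = \left(\frac{1955}{6}\right)^{2} = \frac{3822025}{36}$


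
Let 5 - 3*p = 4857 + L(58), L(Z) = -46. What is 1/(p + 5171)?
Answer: 1/3569 ≈ 0.00028019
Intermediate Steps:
p = -1602 (p = 5/3 - (4857 - 46)/3 = 5/3 - ⅓*4811 = 5/3 - 4811/3 = -1602)
1/(p + 5171) = 1/(-1602 + 5171) = 1/3569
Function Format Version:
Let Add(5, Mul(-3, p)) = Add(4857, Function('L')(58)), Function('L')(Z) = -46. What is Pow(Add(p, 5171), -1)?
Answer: Rational(1, 3569) ≈ 0.00028019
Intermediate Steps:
p = -1602 (p = Add(Rational(5, 3), Mul(Rational(-1, 3), Add(4857, -46))) = Add(Rational(5, 3), Mul(Rational(-1, 3), 4811)) = Add(Rational(5, 3), Rational(-4811, 3)) = -1602)
Pow(Add(p, 5171), -1) = Pow(Add(-1602, 5171), -1) = Pow(3569, -1) = Rational(1, 3569)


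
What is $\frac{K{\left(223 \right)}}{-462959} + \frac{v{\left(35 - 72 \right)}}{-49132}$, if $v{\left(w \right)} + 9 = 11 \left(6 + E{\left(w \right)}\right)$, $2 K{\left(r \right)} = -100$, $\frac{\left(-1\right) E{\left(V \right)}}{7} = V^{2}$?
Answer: $\frac{12194491251}{5686525397} \approx 2.1445$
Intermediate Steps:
$E{\left(V \right)} = - 7 V^{2}$
$K{\left(r \right)} = -50$ ($K{\left(r \right)} = \frac{1}{2} \left(-100\right) = -50$)
$v{\left(w \right)} = 57 - 77 w^{2}$ ($v{\left(w \right)} = -9 + 11 \left(6 - 7 w^{2}\right) = -9 - \left(-66 + 77 w^{2}\right) = 57 - 77 w^{2}$)
$\frac{K{\left(223 \right)}}{-462959} + \frac{v{\left(35 - 72 \right)}}{-49132} = - \frac{50}{-462959} + \frac{57 - 77 \left(35 - 72\right)^{2}}{-49132} = \left(-50\right) \left(- \frac{1}{462959}\right) + \left(57 - 77 \left(35 - 72\right)^{2}\right) \left(- \frac{1}{49132}\right) = \frac{50}{462959} + \left(57 - 77 \left(-37\right)^{2}\right) \left(- \frac{1}{49132}\right) = \frac{50}{462959} + \left(57 - 105413\right) \left(- \frac{1}{49132}\right) = \frac{50}{462959} - - \frac{26339}{12283} = \frac{50}{462959} + \frac{26339}{12283} = \frac{12194491251}{5686525397}$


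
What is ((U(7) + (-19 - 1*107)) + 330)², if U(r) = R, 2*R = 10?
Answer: 43681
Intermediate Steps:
R = 5 (R = (½)*10 = 5)
U(r) = 5
((U(7) + (-19 - 1*107)) + 330)² = ((5 + (-19 - 1*107)) + 330)² = ((5 + (-19 - 107)) + 330)² = ((5 - 126) + 330)² = (-121 + 330)² = 209² = 43681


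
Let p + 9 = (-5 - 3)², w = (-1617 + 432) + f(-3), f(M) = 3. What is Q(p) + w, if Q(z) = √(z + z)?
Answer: -1182 + √110 ≈ -1171.5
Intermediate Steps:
w = -1182 (w = (-1617 + 432) + 3 = -1185 + 3 = -1182)
p = 55 (p = -9 + (-5 - 3)² = -9 + (-8)² = -9 + 64 = 55)
Q(z) = √2*√z (Q(z) = √(2*z) = √2*√z)
Q(p) + w = √2*√55 - 1182 = √110 - 1182 = -1182 + √110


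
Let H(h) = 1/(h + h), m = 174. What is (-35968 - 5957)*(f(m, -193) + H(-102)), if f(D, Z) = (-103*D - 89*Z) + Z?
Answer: 2674158175/68 ≈ 3.9326e+7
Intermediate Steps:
f(D, Z) = -103*D - 88*Z
H(h) = 1/(2*h)
(-35968 - 5957)*(f(m, -193) + H(-102)) = (-35968 - 5957)*((-103*174 - 88*(-193)) + (1/2)/(-102)) = -41925*((-17922 + 16984) + (1/2)*(-1/102)) = -41925*(-938 - 1/204) = -41925*(-191353/204) = 2674158175/68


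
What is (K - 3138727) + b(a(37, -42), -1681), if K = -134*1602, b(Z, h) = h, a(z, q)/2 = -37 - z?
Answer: -3355076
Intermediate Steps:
a(z, q) = -74 - 2*z (a(z, q) = 2*(-37 - z) = -74 - 2*z)
K = -214668
(K - 3138727) + b(a(37, -42), -1681) = (-214668 - 3138727) - 1681 = -3353395 - 1681 = -3355076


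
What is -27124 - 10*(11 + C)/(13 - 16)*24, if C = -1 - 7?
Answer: -26884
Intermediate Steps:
C = -8
-27124 - 10*(11 + C)/(13 - 16)*24 = -27124 - 10*(11 - 8)/(13 - 16)*24 = -27124 - 30/(-3)*24 = -27124 - 30*(-1)/3*24 = -27124 - 10*(-1)*24 = -27124 + 10*24 = -27124 + 240 = -26884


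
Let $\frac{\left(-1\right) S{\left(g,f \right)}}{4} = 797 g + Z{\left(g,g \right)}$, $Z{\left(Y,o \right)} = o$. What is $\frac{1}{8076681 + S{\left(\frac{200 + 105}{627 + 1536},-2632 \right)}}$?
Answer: $\frac{103}{831851783} \approx 1.2382 \cdot 10^{-7}$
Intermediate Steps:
$S{\left(g,f \right)} = - 3192 g$ ($S{\left(g,f \right)} = - 4 \left(797 g + g\right) = - 4 \cdot 798 g = - 3192 g$)
$\frac{1}{8076681 + S{\left(\frac{200 + 105}{627 + 1536},-2632 \right)}} = \frac{1}{8076681 - 3192 \frac{200 + 105}{627 + 1536}} = \frac{1}{8076681 - 3192 \cdot \frac{305}{2163}} = \frac{1}{8076681 - 3192 \cdot 305 \cdot \frac{1}{2163}} = \frac{1}{8076681 - \frac{46360}{103}} = \frac{1}{\frac{831851783}{103}} = \frac{103}{831851783}$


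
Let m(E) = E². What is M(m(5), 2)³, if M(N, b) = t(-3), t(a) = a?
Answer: -27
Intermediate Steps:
M(N, b) = -3
M(m(5), 2)³ = (-3)³ = -27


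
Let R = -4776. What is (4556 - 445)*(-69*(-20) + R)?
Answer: -13960956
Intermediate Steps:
(4556 - 445)*(-69*(-20) + R) = (4556 - 445)*(-69*(-20) - 4776) = 4111*(1380 - 4776) = 4111*(-3396) = -13960956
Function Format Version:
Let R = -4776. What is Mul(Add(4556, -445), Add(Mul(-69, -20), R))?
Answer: -13960956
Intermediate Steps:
Mul(Add(4556, -445), Add(Mul(-69, -20), R)) = Mul(Add(4556, -445), Add(Mul(-69, -20), -4776)) = Mul(4111, Add(1380, -4776)) = Mul(4111, -3396) = -13960956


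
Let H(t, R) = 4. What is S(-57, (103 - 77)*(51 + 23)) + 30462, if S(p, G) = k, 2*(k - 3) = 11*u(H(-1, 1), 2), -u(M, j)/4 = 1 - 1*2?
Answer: 30487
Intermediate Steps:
u(M, j) = 4 (u(M, j) = -4*(1 - 1*2) = -4*(1 - 2) = -4*(-1) = 4)
k = 25 (k = 3 + (11*4)/2 = 3 + (1/2)*44 = 3 + 22 = 25)
S(p, G) = 25
S(-57, (103 - 77)*(51 + 23)) + 30462 = 25 + 30462 = 30487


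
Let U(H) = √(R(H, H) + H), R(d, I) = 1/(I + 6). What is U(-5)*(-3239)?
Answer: -6478*I ≈ -6478.0*I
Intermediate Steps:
R(d, I) = 1/(6 + I)
U(H) = √(H + 1/(6 + H)) (U(H) = √(1/(6 + H) + H) = √(H + 1/(6 + H)))
U(-5)*(-3239) = √((1 - 5*(6 - 5))/(6 - 5))*(-3239) = √((1 - 5*1)/1)*(-3239) = √(1*(1 - 5))*(-3239) = √(1*(-4))*(-3239) = √(-4)*(-3239) = (2*I)*(-3239) = -6478*I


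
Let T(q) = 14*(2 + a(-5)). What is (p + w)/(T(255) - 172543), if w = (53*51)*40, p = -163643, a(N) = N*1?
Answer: 55523/172585 ≈ 0.32171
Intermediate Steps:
a(N) = N
w = 108120 (w = 2703*40 = 108120)
T(q) = -42 (T(q) = 14*(2 - 5) = 14*(-3) = -42)
(p + w)/(T(255) - 172543) = (-163643 + 108120)/(-42 - 172543) = -55523/(-172585) = -55523*(-1/172585) = 55523/172585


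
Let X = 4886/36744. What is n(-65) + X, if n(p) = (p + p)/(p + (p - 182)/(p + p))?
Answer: 25425133/11592732 ≈ 2.1932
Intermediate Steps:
n(p) = 2*p/(p + (-182 + p)/(2*p)) (n(p) = (2*p)/(p + (-182 + p)/((2*p))) = (2*p)/(p + (-182 + p)*(1/(2*p))) = (2*p)/(p + (-182 + p)/(2*p)) = 2*p/(p + (-182 + p)/(2*p)))
X = 2443/18372 (X = 4886*(1/36744) = 2443/18372 ≈ 0.13297)
n(-65) + X = 4*(-65)²/(-182 - 65 + 2*(-65)²) + 2443/18372 = 4*4225/(-182 - 65 + 2*4225) + 2443/18372 = 4*4225/(-182 - 65 + 8450) + 2443/18372 = 4*4225/8203 + 2443/18372 = 4*4225*(1/8203) + 2443/18372 = 1300/631 + 2443/18372 = 25425133/11592732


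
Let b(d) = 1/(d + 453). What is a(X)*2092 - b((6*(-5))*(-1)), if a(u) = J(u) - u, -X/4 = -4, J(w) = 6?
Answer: -10104361/483 ≈ -20920.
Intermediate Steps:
b(d) = 1/(453 + d)
X = 16 (X = -4*(-4) = 16)
a(u) = 6 - u
a(X)*2092 - b((6*(-5))*(-1)) = (6 - 1*16)*2092 - 1/(453 + (6*(-5))*(-1)) = (6 - 16)*2092 - 1/(453 - 30*(-1)) = -10*2092 - 1/(453 + 30) = -20920 - 1/483 = -10104361/483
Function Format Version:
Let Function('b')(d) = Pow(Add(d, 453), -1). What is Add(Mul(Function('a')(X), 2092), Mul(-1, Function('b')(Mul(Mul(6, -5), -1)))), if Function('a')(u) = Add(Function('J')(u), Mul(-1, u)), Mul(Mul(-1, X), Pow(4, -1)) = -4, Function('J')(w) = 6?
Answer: Rational(-10104361, 483) ≈ -20920.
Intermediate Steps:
Function('b')(d) = Pow(Add(453, d), -1)
X = 16 (X = Mul(-4, -4) = 16)
Function('a')(u) = Add(6, Mul(-1, u))
Add(Mul(Function('a')(X), 2092), Mul(-1, Function('b')(Mul(Mul(6, -5), -1)))) = Add(Mul(Add(6, Mul(-1, 16)), 2092), Mul(-1, Pow(Add(453, Mul(Mul(6, -5), -1)), -1))) = Add(Mul(Add(6, -16), 2092), Mul(-1, Pow(Add(453, Mul(-30, -1)), -1))) = Add(Mul(-10, 2092), Mul(-1, Pow(Add(453, 30), -1))) = Add(-20920, Mul(-1, Pow(483, -1))) = Add(-20920, Mul(-1, Rational(1, 483))) = Add(-20920, Rational(-1, 483)) = Rational(-10104361, 483)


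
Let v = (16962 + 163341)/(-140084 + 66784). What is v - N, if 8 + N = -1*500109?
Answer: 36658395797/73300 ≈ 5.0011e+5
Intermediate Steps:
v = -180303/73300 (v = 180303/(-73300) = 180303*(-1/73300) = -180303/73300 ≈ -2.4598)
N = -500117 (N = -8 - 1*500109 = -8 - 500109 = -500117)
v - N = -180303/73300 - 1*(-500117) = -180303/73300 + 500117 = 36658395797/73300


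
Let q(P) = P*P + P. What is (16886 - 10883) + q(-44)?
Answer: 7895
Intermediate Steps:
q(P) = P + P² (q(P) = P² + P = P + P²)
(16886 - 10883) + q(-44) = (16886 - 10883) - 44*(1 - 44) = 6003 - 44*(-43) = 6003 + 1892 = 7895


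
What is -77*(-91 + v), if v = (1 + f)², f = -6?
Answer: 5082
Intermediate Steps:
v = 25 (v = (1 - 6)² = (-5)² = 25)
-77*(-91 + v) = -77*(-91 + 25) = -77*(-66) = 5082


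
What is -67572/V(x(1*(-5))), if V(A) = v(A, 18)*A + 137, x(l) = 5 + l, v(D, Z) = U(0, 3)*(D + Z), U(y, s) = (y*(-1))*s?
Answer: -67572/137 ≈ -493.23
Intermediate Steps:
U(y, s) = -s*y (U(y, s) = (-y)*s = -s*y)
v(D, Z) = 0 (v(D, Z) = (-1*3*0)*(D + Z) = 0*(D + Z) = 0)
V(A) = 137 (V(A) = 0*A + 137 = 0 + 137 = 137)
-67572/V(x(1*(-5))) = -67572/137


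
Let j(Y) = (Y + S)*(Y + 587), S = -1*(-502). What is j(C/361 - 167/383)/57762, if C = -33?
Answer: 312344822287250/61345352855321 ≈ 5.0916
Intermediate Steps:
S = 502
j(Y) = (502 + Y)*(587 + Y) (j(Y) = (Y + 502)*(Y + 587) = (502 + Y)*(587 + Y))
j(C/361 - 167/383)/57762 = (294674 + (-33/361 - 167/383)**2 + 1089*(-33/361 - 167/383))/57762 = (294674 + (-33*1/361 - 167*1/383)**2 + 1089*(-33*1/361 - 167*1/383))*(1/57762) = (294674 + (-33/361 - 167/383)**2 + 1089*(-33/361 - 167/383))*(1/57762) = (294674 + (-72926/138263)**2 + 1089*(-72926/138263))*(1/57762) = (294674 + 5318201476/19116657169 - 79416414/138263)*(1/57762) = (5622206801170500/19116657169)*(1/57762) = 312344822287250/61345352855321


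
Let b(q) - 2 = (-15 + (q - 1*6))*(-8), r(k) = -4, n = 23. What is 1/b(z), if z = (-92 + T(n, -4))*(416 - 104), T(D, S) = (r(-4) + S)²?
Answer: 1/70058 ≈ 1.4274e-5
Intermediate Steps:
T(D, S) = (-4 + S)²
z = -8736 (z = (-92 + (-4 - 4)²)*(416 - 104) = (-92 + (-8)²)*312 = (-92 + 64)*312 = -28*312 = -8736)
b(q) = 170 - 8*q (b(q) = 2 + (-15 + (q - 1*6))*(-8) = 2 + (-15 + (q - 6))*(-8) = 2 + (-15 + (-6 + q))*(-8) = 2 + (-21 + q)*(-8) = 2 + (168 - 8*q) = 170 - 8*q)
1/b(z) = 1/(170 - 8*(-8736)) = 1/(170 + 69888) = 1/70058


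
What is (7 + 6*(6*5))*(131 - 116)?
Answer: 2805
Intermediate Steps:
(7 + 6*(6*5))*(131 - 116) = (7 + 6*30)*15 = (7 + 180)*15 = 187*15 = 2805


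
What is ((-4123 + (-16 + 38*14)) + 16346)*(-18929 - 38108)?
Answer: -726594343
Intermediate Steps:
((-4123 + (-16 + 38*14)) + 16346)*(-18929 - 38108) = ((-4123 + (-16 + 532)) + 16346)*(-57037) = ((-4123 + 516) + 16346)*(-57037) = (-3607 + 16346)*(-57037) = 12739*(-57037) = -726594343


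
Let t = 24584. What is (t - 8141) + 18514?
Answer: 34957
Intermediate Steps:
(t - 8141) + 18514 = (24584 - 8141) + 18514 = 16443 + 18514 = 34957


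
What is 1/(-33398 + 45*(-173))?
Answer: -1/41183 ≈ -2.4282e-5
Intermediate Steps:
1/(-33398 + 45*(-173)) = 1/(-33398 - 7785) = 1/(-41183) = -1/41183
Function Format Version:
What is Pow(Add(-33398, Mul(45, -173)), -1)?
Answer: Rational(-1, 41183) ≈ -2.4282e-5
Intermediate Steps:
Pow(Add(-33398, Mul(45, -173)), -1) = Pow(Add(-33398, -7785), -1) = Pow(-41183, -1) = Rational(-1, 41183)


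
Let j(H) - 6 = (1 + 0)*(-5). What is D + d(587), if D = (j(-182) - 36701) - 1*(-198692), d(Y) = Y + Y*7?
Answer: 166688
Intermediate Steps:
j(H) = 1 (j(H) = 6 + (1 + 0)*(-5) = 6 + 1*(-5) = 6 - 5 = 1)
d(Y) = 8*Y (d(Y) = Y + 7*Y = 8*Y)
D = 161992 (D = (1 - 36701) - 1*(-198692) = -36700 + 198692 = 161992)
D + d(587) = 161992 + 8*587 = 161992 + 4696 = 166688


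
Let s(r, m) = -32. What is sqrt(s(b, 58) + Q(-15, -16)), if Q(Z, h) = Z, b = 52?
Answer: I*sqrt(47) ≈ 6.8557*I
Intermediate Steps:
sqrt(s(b, 58) + Q(-15, -16)) = sqrt(-32 - 15) = sqrt(-47) = I*sqrt(47)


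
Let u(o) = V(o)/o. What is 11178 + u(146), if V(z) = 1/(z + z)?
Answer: 476540497/42632 ≈ 11178.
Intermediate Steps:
V(z) = 1/(2*z)
u(o) = 1/(2*o**2) (u(o) = (1/(2*o))/o = 1/(2*o**2))
11178 + u(146) = 11178 + (1/2)/146**2 = 11178 + (1/2)*(1/21316) = 11178 + 1/42632 = 476540497/42632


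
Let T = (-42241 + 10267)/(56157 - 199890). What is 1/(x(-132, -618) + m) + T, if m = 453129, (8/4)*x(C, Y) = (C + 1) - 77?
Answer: 4828388361/21704880775 ≈ 0.22246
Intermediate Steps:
x(C, Y) = -38 + C/2 (x(C, Y) = ((C + 1) - 77)/2 = ((1 + C) - 77)/2 = (-76 + C)/2 = -38 + C/2)
T = 10658/47911 (T = -31974/(-143733) = -31974*(-1/143733) = 10658/47911 ≈ 0.22245)
1/(x(-132, -618) + m) + T = 1/((-38 + (½)*(-132)) + 453129) + 10658/47911 = 1/((-38 - 66) + 453129) + 10658/47911 = 1/(-104 + 453129) + 10658/47911 = 1/453025 + 10658/47911 = 4828388361/21704880775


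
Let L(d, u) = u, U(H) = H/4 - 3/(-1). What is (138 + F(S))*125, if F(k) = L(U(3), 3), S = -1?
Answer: 17625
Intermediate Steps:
U(H) = 3 + H/4 (U(H) = H*(¼) - 3*(-1) = H/4 + 3 = 3 + H/4)
F(k) = 3
(138 + F(S))*125 = (138 + 3)*125 = 141*125 = 17625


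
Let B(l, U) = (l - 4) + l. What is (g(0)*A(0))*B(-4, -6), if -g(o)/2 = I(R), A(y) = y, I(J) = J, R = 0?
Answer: 0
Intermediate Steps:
B(l, U) = -4 + 2*l (B(l, U) = (-4 + l) + l = -4 + 2*l)
g(o) = 0 (g(o) = -2*0 = 0)
(g(0)*A(0))*B(-4, -6) = (0*0)*(-4 + 2*(-4)) = 0*(-4 - 8) = 0*(-12) = 0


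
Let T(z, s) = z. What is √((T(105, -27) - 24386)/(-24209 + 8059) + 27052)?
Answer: 9*√3484524646/3230 ≈ 164.48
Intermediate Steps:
√((T(105, -27) - 24386)/(-24209 + 8059) + 27052) = √((105 - 24386)/(-24209 + 8059) + 27052) = √(-24281/(-16150) + 27052) = √(-24281*(-1/16150) + 27052) = √(24281/16150 + 27052) = √(436914081/16150) = 9*√3484524646/3230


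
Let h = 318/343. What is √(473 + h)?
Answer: √1137899/49 ≈ 21.770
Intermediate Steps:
h = 318/343 (h = 318*(1/343) = 318/343 ≈ 0.92711)
√(473 + h) = √(473 + 318/343) = √(162557/343) = √1137899/49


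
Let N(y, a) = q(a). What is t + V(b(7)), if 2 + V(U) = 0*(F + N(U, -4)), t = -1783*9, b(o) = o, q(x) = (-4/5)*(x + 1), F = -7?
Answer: -16049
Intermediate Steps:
q(x) = -⅘ - 4*x/5 (q(x) = (-4*⅕)*(1 + x) = -4*(1 + x)/5 = -⅘ - 4*x/5)
N(y, a) = -⅘ - 4*a/5
t = -16047
V(U) = -2 (V(U) = -2 + 0*(-7 + (-⅘ - ⅘*(-4))) = -2 + 0*(-7 + (-⅘ + 16/5)) = -2 + 0*(-7 + 12/5) = -2 + 0*(-23/5) = -2 + 0 = -2)
t + V(b(7)) = -16047 - 2 = -16049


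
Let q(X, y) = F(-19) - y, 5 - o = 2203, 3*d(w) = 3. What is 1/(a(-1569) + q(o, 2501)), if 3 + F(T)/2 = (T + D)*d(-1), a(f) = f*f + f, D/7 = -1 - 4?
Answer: 1/2457577 ≈ 4.0690e-7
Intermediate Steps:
d(w) = 1 (d(w) = (⅓)*3 = 1)
o = -2198 (o = 5 - 1*2203 = 5 - 2203 = -2198)
D = -35 (D = 7*(-1 - 4) = 7*(-5) = -35)
a(f) = f + f² (a(f) = f² + f = f + f²)
F(T) = -76 + 2*T (F(T) = -6 + 2*((T - 35)*1) = -6 + 2*((-35 + T)*1) = -6 + 2*(-35 + T) = -6 + (-70 + 2*T) = -76 + 2*T)
q(X, y) = -114 - y (q(X, y) = (-76 + 2*(-19)) - y = (-76 - 38) - y = -114 - y)
1/(a(-1569) + q(o, 2501)) = 1/(-1569*(1 - 1569) + (-114 - 1*2501)) = 1/(-1569*(-1568) + (-114 - 2501)) = 1/(2460192 - 2615) = 1/2457577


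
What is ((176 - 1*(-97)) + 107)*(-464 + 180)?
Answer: -107920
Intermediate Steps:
((176 - 1*(-97)) + 107)*(-464 + 180) = ((176 + 97) + 107)*(-284) = (273 + 107)*(-284) = 380*(-284) = -107920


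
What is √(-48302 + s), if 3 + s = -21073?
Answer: I*√69378 ≈ 263.4*I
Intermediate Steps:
s = -21076 (s = -3 - 21073 = -21076)
√(-48302 + s) = √(-48302 - 21076) = √(-69378) = I*√69378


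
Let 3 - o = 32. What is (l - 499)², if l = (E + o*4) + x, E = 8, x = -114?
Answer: 519841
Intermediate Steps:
o = -29 (o = 3 - 1*32 = 3 - 32 = -29)
l = -222 (l = (8 - 29*4) - 114 = (8 - 116) - 114 = -108 - 114 = -222)
(l - 499)² = (-222 - 499)² = (-721)² = 519841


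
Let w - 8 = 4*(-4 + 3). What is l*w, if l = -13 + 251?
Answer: 952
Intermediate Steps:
l = 238
w = 4 (w = 8 + 4*(-4 + 3) = 8 + 4*(-1) = 8 - 4 = 4)
l*w = 238*4 = 952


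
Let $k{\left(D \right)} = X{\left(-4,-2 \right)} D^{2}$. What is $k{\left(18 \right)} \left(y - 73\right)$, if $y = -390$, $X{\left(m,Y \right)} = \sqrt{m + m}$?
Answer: $- 300024 i \sqrt{2} \approx - 4.243 \cdot 10^{5} i$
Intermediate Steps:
$X{\left(m,Y \right)} = \sqrt{2} \sqrt{m}$ ($X{\left(m,Y \right)} = \sqrt{2 m} = \sqrt{2} \sqrt{m}$)
$k{\left(D \right)} = 2 i \sqrt{2} D^{2}$ ($k{\left(D \right)} = \sqrt{2} \sqrt{-4} D^{2} = \sqrt{2} \cdot 2 i D^{2} = 2 i \sqrt{2} D^{2}$)
$k{\left(18 \right)} \left(y - 73\right) = 2 i \sqrt{2} \cdot 18^{2} \left(-390 - 73\right) = 2 i \sqrt{2} \cdot 324 \left(-463\right) = 648 i \sqrt{2} \left(-463\right) = - 300024 i \sqrt{2}$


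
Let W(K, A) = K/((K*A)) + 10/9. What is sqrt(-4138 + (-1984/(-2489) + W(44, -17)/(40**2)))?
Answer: I*sqrt(106663757491509023)/5077560 ≈ 64.321*I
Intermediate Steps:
W(K, A) = 10/9 + 1/A (W(K, A) = K/((A*K)) + 10*(1/9) = K*(1/(A*K)) + 10/9 = 1/A + 10/9 = 10/9 + 1/A)
sqrt(-4138 + (-1984/(-2489) + W(44, -17)/(40**2))) = sqrt(-4138 + (-1984/(-2489) + (10/9 + 1/(-17))/(40**2))) = sqrt(-4138 + (-1984*(-1/2489) + (10/9 - 1/17)/1600)) = sqrt(-4138 + (1984/2489 + (161/153)*(1/1600))) = sqrt(-4138 + (1984/2489 + 161/244800)) = sqrt(-4138 + 486083929/609307200) = sqrt(-2520827109671/609307200) = I*sqrt(106663757491509023)/5077560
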